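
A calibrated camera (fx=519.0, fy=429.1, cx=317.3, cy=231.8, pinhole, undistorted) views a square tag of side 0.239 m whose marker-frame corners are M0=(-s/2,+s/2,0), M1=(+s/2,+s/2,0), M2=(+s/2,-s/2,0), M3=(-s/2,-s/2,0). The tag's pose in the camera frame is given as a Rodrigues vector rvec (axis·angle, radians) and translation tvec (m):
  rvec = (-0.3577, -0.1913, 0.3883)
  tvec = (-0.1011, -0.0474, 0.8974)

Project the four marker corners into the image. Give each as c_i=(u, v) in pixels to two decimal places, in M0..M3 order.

c0=(162.82, 235.84) c1=(297.81, 283.26) c2=(343.10, 185.70) c3=(222.47, 140.01)

Intrinsics K: fx=519.0, fy=429.1, cx=317.3, cy=231.8
Marker side s = 0.239 m; corners in marker frame (Z=0):
  M0 = (-0.1195, +0.1195, 0)
  M1 = (+0.1195, +0.1195, 0)
  M2 = (+0.1195, -0.1195, 0)
  M3 = (-0.1195, -0.1195, 0)
rvec = (-0.3577, -0.1913, 0.3883), |rvec| = θ = 0.56154 rad = 32.174°
Rodrigues: sinθ=0.53249, 1−cosθ=0.15356; R = I + sinθ·[k]× + (1−cosθ)·[k]×²:
    [+0.90875 -0.33489 -0.24905]
    [+0.40154 +0.86426 +0.30302]
    [+0.11376 -0.37537 +0.91987]
t = (-0.1011, -0.0474, 0.8974) m
M0: Pc = R·M0+t = (-0.24971, +0.00790, +0.83895); u = 519.0·(-0.24971)/0.83895 + 317.3 = 162.8186, v = 429.1·(+0.00790)/0.83895 + 231.8 = 235.8383
M1: Pc = R·M1+t = (-0.03252, +0.10386, +0.86614); u = 519.0·(-0.03252)/0.86614 + 317.3 = 297.8115, v = 429.1·(+0.10386)/0.86614 + 231.8 = 283.2555
M2: Pc = R·M2+t = (+0.04751, -0.10270, +0.95585); u = 519.0·(+0.04751)/0.95585 + 317.3 = 343.0992, v = 429.1·(-0.10270)/0.95585 + 231.8 = 185.6980
M3: Pc = R·M3+t = (-0.16968, -0.19866, +0.92866); u = 519.0·(-0.16968)/0.92866 + 317.3 = 222.4732, v = 429.1·(-0.19866)/0.92866 + 231.8 = 140.0054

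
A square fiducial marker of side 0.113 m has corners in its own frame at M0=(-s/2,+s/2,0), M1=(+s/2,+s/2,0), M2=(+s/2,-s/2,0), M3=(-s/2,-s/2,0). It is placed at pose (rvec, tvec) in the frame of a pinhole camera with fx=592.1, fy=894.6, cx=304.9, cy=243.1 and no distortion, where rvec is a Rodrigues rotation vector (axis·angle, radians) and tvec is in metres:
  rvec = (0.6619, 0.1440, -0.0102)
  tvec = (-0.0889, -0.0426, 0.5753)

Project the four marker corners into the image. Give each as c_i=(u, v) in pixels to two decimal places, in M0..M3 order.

Intrinsics K: fx=592.1, fy=894.6, cx=304.9, cy=243.1
Marker side s = 0.113 m; corners in marker frame (Z=0):
  M0 = (-0.0565, +0.0565, 0)
  M1 = (+0.0565, +0.0565, 0)
  M2 = (+0.0565, -0.0565, 0)
  M3 = (-0.0565, -0.0565, 0)
rvec = (0.6619, 0.1440, -0.0102), |rvec| = θ = 0.67746 rad = 38.816°
Rodrigues: sinθ=0.62682, 1−cosθ=0.22083; R = I + sinθ·[k]× + (1−cosθ)·[k]×²:
    [+0.98997 +0.05530 +0.12999]
    [+0.03642 +0.78915 -0.61313]
    [-0.13648 +0.61171 +0.77922]
t = (-0.0889, -0.0426, 0.5753) m
M0: Pc = R·M0+t = (-0.14171, -0.00007, +0.61757); u = 592.1·(-0.14171)/0.61757 + 304.9 = 169.0360, v = 894.6·(-0.00007)/0.61757 + 243.1 = 242.9967
M1: Pc = R·M1+t = (-0.02984, +0.00404, +0.60215); u = 592.1·(-0.02984)/0.60215 + 304.9 = 275.5559, v = 894.6·(+0.00404)/0.60215 + 243.1 = 249.1091
M2: Pc = R·M2+t = (-0.03609, -0.08513, +0.53303); u = 592.1·(-0.03609)/0.53303 + 304.9 = 264.8092, v = 894.6·(-0.08513)/0.53303 + 243.1 = 100.2251
M3: Pc = R·M3+t = (-0.14796, -0.08924, +0.54845); u = 592.1·(-0.14796)/0.54845 + 304.9 = 145.1664, v = 894.6·(-0.08924)/0.54845 + 243.1 = 97.5291

c0=(169.04, 243.00) c1=(275.56, 249.11) c2=(264.81, 100.23) c3=(145.17, 97.53)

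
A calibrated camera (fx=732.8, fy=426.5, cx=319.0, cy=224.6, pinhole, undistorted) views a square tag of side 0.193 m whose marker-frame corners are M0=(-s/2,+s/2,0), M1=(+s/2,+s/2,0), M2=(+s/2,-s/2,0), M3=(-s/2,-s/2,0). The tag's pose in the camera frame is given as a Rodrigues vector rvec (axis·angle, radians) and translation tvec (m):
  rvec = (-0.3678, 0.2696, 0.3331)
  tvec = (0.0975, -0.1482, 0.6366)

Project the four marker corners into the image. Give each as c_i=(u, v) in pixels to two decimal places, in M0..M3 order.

c0=(289.70, 165.02) c1=(509.90, 196.90) c2=(573.21, 85.48) c3=(366.09, 66.03)

Intrinsics K: fx=732.8, fy=426.5, cx=319.0, cy=224.6
Marker side s = 0.193 m; corners in marker frame (Z=0):
  M0 = (-0.0965, +0.0965, 0)
  M1 = (+0.0965, +0.0965, 0)
  M2 = (+0.0965, -0.0965, 0)
  M3 = (-0.0965, -0.0965, 0)
rvec = (-0.3678, 0.2696, 0.3331), |rvec| = θ = 0.56473 rad = 32.356°
Rodrigues: sinθ=0.53519, 1−cosθ=0.15527; R = I + sinθ·[k]× + (1−cosθ)·[k]×²:
    [+0.91059 -0.36395 +0.19585]
    [+0.26740 +0.88012 +0.39228]
    [-0.31514 -0.30484 +0.89875]
t = (0.0975, -0.1482, 0.6366) m
M0: Pc = R·M0+t = (-0.02549, -0.08907, +0.63759); u = 732.8·(-0.02549)/0.63759 + 319.0 = 289.6997, v = 426.5·(-0.08907)/0.63759 + 224.6 = 165.0177
M1: Pc = R·M1+t = (+0.15025, -0.03746, +0.57677); u = 732.8·(+0.15025)/0.57677 + 319.0 = 509.8970, v = 426.5·(-0.03746)/0.57677 + 224.6 = 196.8966
M2: Pc = R·M2+t = (+0.22049, -0.20733, +0.63561); u = 732.8·(+0.22049)/0.63561 + 319.0 = 573.2107, v = 426.5·(-0.20733)/0.63561 + 224.6 = 85.4803
M3: Pc = R·M3+t = (+0.04475, -0.25894, +0.69643); u = 732.8·(+0.04475)/0.69643 + 319.0 = 366.0859, v = 426.5·(-0.25894)/0.69643 + 224.6 = 66.0250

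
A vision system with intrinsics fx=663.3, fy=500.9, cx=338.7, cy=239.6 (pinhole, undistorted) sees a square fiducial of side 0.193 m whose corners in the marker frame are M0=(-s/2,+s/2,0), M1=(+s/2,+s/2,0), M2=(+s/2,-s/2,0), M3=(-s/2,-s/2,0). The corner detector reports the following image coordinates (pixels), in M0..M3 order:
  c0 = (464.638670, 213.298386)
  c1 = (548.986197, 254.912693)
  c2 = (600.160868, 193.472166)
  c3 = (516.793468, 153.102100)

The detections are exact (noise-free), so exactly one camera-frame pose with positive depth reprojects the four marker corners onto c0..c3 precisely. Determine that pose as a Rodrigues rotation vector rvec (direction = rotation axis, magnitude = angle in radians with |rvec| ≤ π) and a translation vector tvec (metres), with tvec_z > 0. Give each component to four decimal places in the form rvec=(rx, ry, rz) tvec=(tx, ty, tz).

Intrinsics K: fx=663.3, fy=500.9, cx=338.7, cy=239.6
Marker side s = 0.193 m; corners in marker frame (Z=0):
  M0 = (-0.0965, +0.0965, 0)
  M1 = (+0.0965, +0.0965, 0)
  M2 = (+0.0965, -0.0965, 0)
  M3 = (-0.0965, -0.0965, 0)
Detected image corners:
  c0 = (464.638670, 213.298386) px
  c1 = (548.986197, 254.912693) px
  c2 = (600.160868, 193.472166) px
  c3 = (516.793468, 153.102100) px
Planar DLT: solve 8×8 A·h = b for H (H[2,2]=1):
  H  [+409.94037 -315.07549 +532.68015]
  H  [+202.98527 +296.99102 +203.34426]
  H  [-0.04606 -0.08894 +1.00000]
B = K⁻¹H; ‖b₁‖=0.772185, ‖b₂‖=0.772185; λ = 2/(‖b₁‖+‖b₂‖) = 1.295027, sign → tz>0 ⇒ λ=+1.295027
r₁ = λ·B[:,0] = (+0.83082,+0.55333,-0.05965); r₂ = λ·B[:,1] = (-0.55634,+0.82293,-0.11517)
r₃ = r₁×r₂ = (-0.01464,+0.12887,+0.99155); SVD([r₁ r₂ r₃]) → R = UVᵀ:
  R  [+0.83082 -0.55634 -0.01464]
  R  [+0.55333 +0.82293 +0.12887]
  R  [-0.05965 -0.11517 +0.99155]
t = (+0.37873, -0.09374, +1.29503) m
tr R = 2.645310; θ = arccos((tr R − 1)/2) = 0.604731 rad = 34.649°
axis k = ((R−Rᵀ)₃₂, (R−Rᵀ)₁₃, (R−Rᵀ)₂₁) / (2 sinθ) = (-0.214627, +0.039576, +0.975894)
rvec = θ·k = (-0.129791, +0.023933, +0.590153)

rvec=(-0.1298, 0.0239, 0.5902) tvec=(0.3787, -0.0937, 1.2950)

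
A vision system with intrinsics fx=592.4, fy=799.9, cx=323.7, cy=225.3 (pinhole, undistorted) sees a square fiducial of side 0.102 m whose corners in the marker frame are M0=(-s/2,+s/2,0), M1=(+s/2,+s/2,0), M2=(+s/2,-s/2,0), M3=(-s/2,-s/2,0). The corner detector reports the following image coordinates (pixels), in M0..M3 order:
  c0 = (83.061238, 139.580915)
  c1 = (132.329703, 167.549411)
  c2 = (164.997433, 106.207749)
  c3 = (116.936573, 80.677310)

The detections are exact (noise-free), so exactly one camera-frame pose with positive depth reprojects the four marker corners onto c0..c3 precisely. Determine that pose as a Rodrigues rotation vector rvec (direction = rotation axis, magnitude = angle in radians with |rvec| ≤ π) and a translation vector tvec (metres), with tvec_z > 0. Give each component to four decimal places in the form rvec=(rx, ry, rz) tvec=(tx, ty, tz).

rvec=(-0.4662, 0.1414, 0.4260) tvec=(-0.3452, -0.1315, 1.0260)

Intrinsics K: fx=592.4, fy=799.9, cx=323.7, cy=225.3
Marker side s = 0.102 m; corners in marker frame (Z=0):
  M0 = (-0.0510, +0.0510, 0)
  M1 = (+0.0510, +0.0510, 0)
  M2 = (+0.0510, -0.0510, 0)
  M3 = (-0.0510, -0.0510, 0)
Detected image corners:
  c0 = (83.061238, 139.580915) px
  c1 = (132.329703, 167.549411) px
  c2 = (164.997433, 106.207749) px
  c3 = (116.936573, 80.677310) px
Planar DLT: solve 8×8 A·h = b for H (H[2,2]=1):
  H  [+449.40342 -375.36354 +124.39103]
  H  [+234.61062 +540.52407 +122.74701]
  H  [-0.22184 -0.39495 +1.00000]
B = K⁻¹H; ‖b₁‖=0.974630, ‖b₂‖=0.974630; λ = 2/(‖b₁‖+‖b₂‖) = 1.026030, sign → tz>0 ⇒ λ=+1.026030
r₁ = λ·B[:,0] = (+0.90274,+0.36505,-0.22762); r₂ = λ·B[:,1] = (-0.42870,+0.80747,-0.40523)
r₃ = r₁×r₂ = (+0.03586,+0.46340,+0.88542); SVD([r₁ r₂ r₃]) → R = UVᵀ:
  R  [+0.90274 -0.42870 +0.03586]
  R  [+0.36505 +0.80747 +0.46340]
  R  [-0.22762 -0.40523 +0.88542]
t = (-0.34520, -0.13154, +1.02603) m
tr R = 2.595628; θ = arccos((tr R − 1)/2) = 0.647136 rad = 37.078°
axis k = ((R−Rᵀ)₃₂, (R−Rᵀ)₁₃, (R−Rᵀ)₂₁) / (2 sinθ) = (-0.720374, +0.218510, +0.658266)
rvec = θ·k = (-0.466180, +0.141405, +0.425987)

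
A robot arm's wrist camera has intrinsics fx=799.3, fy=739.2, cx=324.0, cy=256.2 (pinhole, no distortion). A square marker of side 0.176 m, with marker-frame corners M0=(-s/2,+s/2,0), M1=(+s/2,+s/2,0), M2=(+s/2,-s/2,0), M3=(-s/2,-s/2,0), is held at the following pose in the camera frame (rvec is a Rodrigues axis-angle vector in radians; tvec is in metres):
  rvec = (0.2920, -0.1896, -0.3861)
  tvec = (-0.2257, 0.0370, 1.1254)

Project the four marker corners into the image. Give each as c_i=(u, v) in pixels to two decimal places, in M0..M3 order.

Intrinsics K: fx=799.3, fy=739.2, cx=324.0, cy=256.2
Marker side s = 0.176 m; corners in marker frame (Z=0):
  M0 = (-0.0880, +0.0880, 0)
  M1 = (+0.0880, +0.0880, 0)
  M2 = (+0.0880, -0.0880, 0)
  M3 = (-0.0880, -0.0880, 0)
rvec = (0.2920, -0.1896, -0.3861), |rvec| = θ = 0.51989 rad = 29.787°
Rodrigues: sinθ=0.49678, 1−cosθ=0.13213; R = I + sinθ·[k]× + (1−cosθ)·[k]×²:
    [+0.90955 +0.34188 -0.23629]
    [-0.39600 +0.88545 -0.24324]
    [+0.12606 +0.31481 +0.94075]
t = (-0.2257, 0.0370, 1.1254) m
M0: Pc = R·M0+t = (-0.27566, +0.14977, +1.14201); u = 799.3·(-0.27566)/1.14201 + 324.0 = 131.0669, v = 739.2·(+0.14977)/1.14201 + 256.2 = 353.1416
M1: Pc = R·M1+t = (-0.11557, +0.08007, +1.16420); u = 799.3·(-0.11557)/1.16420 + 324.0 = 244.6506, v = 739.2·(+0.08007)/1.16420 + 256.2 = 307.0406
M2: Pc = R·M2+t = (-0.17574, -0.07577, +1.10879); u = 799.3·(-0.17574)/1.10879 + 324.0 = 197.3101, v = 739.2·(-0.07577)/1.10879 + 256.2 = 205.6878
M3: Pc = R·M3+t = (-0.33583, -0.00607, +1.08660); u = 799.3·(-0.33583)/1.08660 + 324.0 = 76.9681, v = 739.2·(-0.00607)/1.08660 + 256.2 = 252.0700

c0=(131.07, 353.14) c1=(244.65, 307.04) c2=(197.31, 205.69) c3=(76.97, 252.07)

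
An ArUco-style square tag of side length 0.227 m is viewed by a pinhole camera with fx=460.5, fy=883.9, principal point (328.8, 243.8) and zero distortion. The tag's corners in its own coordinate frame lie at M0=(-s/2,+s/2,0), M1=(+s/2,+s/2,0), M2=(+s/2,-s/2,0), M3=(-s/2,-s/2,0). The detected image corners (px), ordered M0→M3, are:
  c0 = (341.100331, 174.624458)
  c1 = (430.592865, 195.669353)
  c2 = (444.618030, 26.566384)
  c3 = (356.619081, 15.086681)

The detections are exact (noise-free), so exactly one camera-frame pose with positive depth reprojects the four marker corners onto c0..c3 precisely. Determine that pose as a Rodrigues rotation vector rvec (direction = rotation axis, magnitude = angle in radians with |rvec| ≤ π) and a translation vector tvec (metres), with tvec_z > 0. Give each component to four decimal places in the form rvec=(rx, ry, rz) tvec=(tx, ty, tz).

Intrinsics K: fx=460.5, fy=883.9, cx=328.8, cy=243.8
Marker side s = 0.227 m; corners in marker frame (Z=0):
  M0 = (-0.1135, +0.1135, 0)
  M1 = (+0.1135, +0.1135, 0)
  M2 = (+0.1135, -0.1135, 0)
  M3 = (-0.1135, -0.1135, 0)
Detected image corners:
  c0 = (341.100331, 174.624458) px
  c1 = (430.592865, 195.669353) px
  c2 = (444.618030, 26.566384) px
  c3 = (356.619081, 15.086681) px
Planar DLT: solve 8×8 A·h = b for H (H[2,2]=1):
  H  [+294.54189 -110.36104 +392.09472]
  H  [+46.12732 +711.45586 +101.68880]
  H  [-0.24506 -0.11493 +1.00000]
B = K⁻¹H; ‖b₁‖=0.859043, ‖b₂‖=0.859043; λ = 2/(‖b₁‖+‖b₂‖) = 1.164086, sign → tz>0 ⇒ λ=+1.164086
r₁ = λ·B[:,0] = (+0.94825,+0.13943,-0.28527); r₂ = λ·B[:,1] = (-0.18345,+0.97388,-0.13379)
r₃ = r₁×r₂ = (+0.25917,+0.17920,+0.94906); SVD([r₁ r₂ r₃]) → R = UVᵀ:
  R  [+0.94825 -0.18345 +0.25917]
  R  [+0.13943 +0.97388 +0.17920]
  R  [-0.28527 -0.13379 +0.94906]
t = (+0.16000, -0.18716, +1.16409) m
tr R = 2.871195; θ = arccos((tr R − 1)/2) = 0.360849 rad = 20.675°
axis k = ((R−Rᵀ)₃₂, (R−Rᵀ)₁₃, (R−Rᵀ)₂₁) / (2 sinθ) = (-0.443243, +0.771007, +0.457256)
rvec = θ·k = (-0.159944, +0.278217, +0.165000)

rvec=(-0.1599, 0.2782, 0.1650) tvec=(0.1600, -0.1872, 1.1641)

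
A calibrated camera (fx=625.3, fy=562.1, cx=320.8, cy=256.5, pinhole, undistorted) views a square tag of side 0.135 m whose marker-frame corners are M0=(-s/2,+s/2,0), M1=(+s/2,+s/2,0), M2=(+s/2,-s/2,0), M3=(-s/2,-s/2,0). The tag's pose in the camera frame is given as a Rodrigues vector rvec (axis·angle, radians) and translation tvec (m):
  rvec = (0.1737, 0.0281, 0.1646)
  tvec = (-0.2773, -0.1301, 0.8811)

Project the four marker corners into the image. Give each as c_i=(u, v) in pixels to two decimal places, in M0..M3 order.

c0=(72.65, 208.90) c1=(165.46, 222.88) c2=(176.86, 137.07) c3=(81.51, 122.90)

Intrinsics K: fx=625.3, fy=562.1, cx=320.8, cy=256.5
Marker side s = 0.135 m; corners in marker frame (Z=0):
  M0 = (-0.0675, +0.0675, 0)
  M1 = (+0.0675, +0.0675, 0)
  M2 = (+0.0675, -0.0675, 0)
  M3 = (-0.0675, -0.0675, 0)
rvec = (0.1737, 0.0281, 0.1646), |rvec| = θ = 0.24094 rad = 13.805°
Rodrigues: sinθ=0.23862, 1−cosθ=0.02889; R = I + sinθ·[k]× + (1−cosθ)·[k]×²:
    [+0.98613 -0.16058 +0.04206]
    [+0.16544 +0.97151 -0.16972]
    [-0.01360 +0.17433 +0.98459]
t = (-0.2773, -0.1301, 0.8811) m
M0: Pc = R·M0+t = (-0.35470, -0.07569, +0.89379); u = 625.3·(-0.35470)/0.89379 + 320.8 = 72.6467, v = 562.1·(-0.07569)/0.89379 + 256.5 = 208.8983
M1: Pc = R·M1+t = (-0.22158, -0.05336, +0.89195); u = 625.3·(-0.22158)/0.89195 + 320.8 = 165.4644, v = 562.1·(-0.05336)/0.89195 + 256.5 = 222.8753
M2: Pc = R·M2+t = (-0.19990, -0.18451, +0.86841); u = 625.3·(-0.19990)/0.86841 + 320.8 = 176.8646, v = 562.1·(-0.18451)/0.86841 + 256.5 = 137.0724
M3: Pc = R·M3+t = (-0.33302, -0.20684, +0.87025); u = 625.3·(-0.33302)/0.87025 + 320.8 = 81.5128, v = 562.1·(-0.20684)/0.87025 + 256.5 = 122.8984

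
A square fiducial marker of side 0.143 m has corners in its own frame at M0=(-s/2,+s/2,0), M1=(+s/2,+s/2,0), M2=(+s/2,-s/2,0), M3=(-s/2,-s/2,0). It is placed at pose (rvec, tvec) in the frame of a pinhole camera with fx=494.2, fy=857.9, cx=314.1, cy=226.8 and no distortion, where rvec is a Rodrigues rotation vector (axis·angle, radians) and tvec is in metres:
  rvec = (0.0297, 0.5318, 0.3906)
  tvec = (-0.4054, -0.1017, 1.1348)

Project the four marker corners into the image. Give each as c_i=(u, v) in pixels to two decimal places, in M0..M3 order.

c0=(109.82, 181.70) c1=(147.30, 219.83) c2=(167.52, 115.57) c3=(128.23, 83.10)

Intrinsics K: fx=494.2, fy=857.9, cx=314.1, cy=226.8
Marker side s = 0.143 m; corners in marker frame (Z=0):
  M0 = (-0.0715, +0.0715, 0)
  M1 = (+0.0715, +0.0715, 0)
  M2 = (+0.0715, -0.0715, 0)
  M3 = (-0.0715, -0.0715, 0)
rvec = (0.0297, 0.5318, 0.3906), |rvec| = θ = 0.66050 rad = 37.844°
Rodrigues: sinθ=0.61351, 1−cosθ=0.21032; R = I + sinθ·[k]× + (1−cosθ)·[k]×²:
    [+0.79011 -0.35520 +0.49956]
    [+0.37043 +0.92602 +0.07255]
    [-0.48837 +0.12773 +0.86324]
t = (-0.4054, -0.1017, 1.1348) m
M0: Pc = R·M0+t = (-0.48729, -0.06197, +1.17885); u = 494.2·(-0.48729)/1.17885 + 314.1 = 109.8177, v = 857.9·(-0.06197)/1.17885 + 226.8 = 181.6983
M1: Pc = R·M1+t = (-0.37430, -0.00900, +1.10901); u = 494.2·(-0.37430)/1.10901 + 314.1 = 147.3023, v = 857.9·(-0.00900)/1.10901 + 226.8 = 219.8349
M2: Pc = R·M2+t = (-0.32351, -0.14143, +1.09075); u = 494.2·(-0.32351)/1.09075 + 314.1 = 167.5228, v = 857.9·(-0.14143)/1.09075 + 226.8 = 115.5657
M3: Pc = R·M3+t = (-0.43650, -0.19440, +1.16059); u = 494.2·(-0.43650)/1.16059 + 314.1 = 128.2315, v = 857.9·(-0.19440)/1.16059 + 226.8 = 83.1032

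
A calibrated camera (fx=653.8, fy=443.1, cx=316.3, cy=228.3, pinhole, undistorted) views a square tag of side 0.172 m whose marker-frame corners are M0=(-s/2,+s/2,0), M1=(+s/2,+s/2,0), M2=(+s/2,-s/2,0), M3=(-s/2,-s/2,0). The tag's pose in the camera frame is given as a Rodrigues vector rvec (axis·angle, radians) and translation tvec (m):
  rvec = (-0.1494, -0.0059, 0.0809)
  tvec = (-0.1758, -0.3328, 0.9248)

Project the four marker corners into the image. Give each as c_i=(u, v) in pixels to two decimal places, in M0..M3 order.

c0=(123.89, 104.41) c1=(246.78, 111.17) c2=(258.29, 34.25) c3=(138.75, 27.68)

Intrinsics K: fx=653.8, fy=443.1, cx=316.3, cy=228.3
Marker side s = 0.172 m; corners in marker frame (Z=0):
  M0 = (-0.0860, +0.0860, 0)
  M1 = (+0.0860, +0.0860, 0)
  M2 = (+0.0860, -0.0860, 0)
  M3 = (-0.0860, -0.0860, 0)
rvec = (-0.1494, -0.0059, 0.0809), |rvec| = θ = 0.17000 rad = 9.740°
Rodrigues: sinθ=0.16918, 1−cosθ=0.01442; R = I + sinθ·[k]× + (1−cosθ)·[k]×²:
    [+0.99672 -0.08007 -0.01190]
    [+0.08095 +0.98560 +0.14844]
    [-0.00016 -0.14892 +0.98885]
t = (-0.1758, -0.3328, 0.9248) m
M0: Pc = R·M0+t = (-0.26840, -0.25500, +0.91201); u = 653.8·(-0.26840)/0.91201 + 316.3 = 123.8864, v = 443.1·(-0.25500)/0.91201 + 228.3 = 104.4078
M1: Pc = R·M1+t = (-0.09697, -0.24108, +0.91198); u = 653.8·(-0.09697)/0.91198 + 316.3 = 246.7832, v = 443.1·(-0.24108)/0.91198 + 228.3 = 111.1691
M2: Pc = R·M2+t = (-0.08320, -0.41060, +0.93759); u = 653.8·(-0.08320)/0.93759 + 316.3 = 258.2859, v = 443.1·(-0.41060)/0.93759 + 228.3 = 34.2534
M3: Pc = R·M3+t = (-0.25463, -0.42452, +0.93762); u = 653.8·(-0.25463)/0.93762 + 316.3 = 138.7461, v = 443.1·(-0.42452)/0.93762 + 228.3 = 27.6790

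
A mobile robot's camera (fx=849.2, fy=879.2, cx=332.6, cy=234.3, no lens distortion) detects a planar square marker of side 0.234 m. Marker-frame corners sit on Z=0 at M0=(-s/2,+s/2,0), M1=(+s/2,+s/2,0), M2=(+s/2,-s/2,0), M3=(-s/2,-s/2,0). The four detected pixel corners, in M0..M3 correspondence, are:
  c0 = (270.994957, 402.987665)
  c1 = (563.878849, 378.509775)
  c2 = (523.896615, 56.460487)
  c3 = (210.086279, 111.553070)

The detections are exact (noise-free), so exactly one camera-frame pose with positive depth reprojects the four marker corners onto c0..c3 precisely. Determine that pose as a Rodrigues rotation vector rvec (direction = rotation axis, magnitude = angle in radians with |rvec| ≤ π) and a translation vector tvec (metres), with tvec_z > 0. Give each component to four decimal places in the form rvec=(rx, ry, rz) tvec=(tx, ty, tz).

rvec=(0.2535, 0.2300, -0.1555) tvec=(0.0408, 0.0076, 0.6423)

Intrinsics K: fx=849.2, fy=879.2, cx=332.6, cy=234.3
Marker side s = 0.234 m; corners in marker frame (Z=0):
  M0 = (-0.1170, +0.1170, 0)
  M1 = (+0.1170, +0.1170, 0)
  M2 = (+0.1170, -0.1170, 0)
  M3 = (-0.1170, -0.1170, 0)
Detected image corners:
  c0 = (270.994957, 402.987665) px
  c1 = (563.878849, 378.509775) px
  c2 = (523.896615, 56.460487) px
  c3 = (210.086279, 111.553070) px
Planar DLT: solve 8×8 A·h = b for H (H[2,2]=1):
  H  [+1145.40709 +357.98594 +386.52577]
  H  [-257.50620 +1392.93877 +244.68674]
  H  [-0.38009 +0.35802 +1.00000]
B = K⁻¹H; ‖b₁‖=1.556984, ‖b₂‖=1.556984; λ = 2/(‖b₁‖+‖b₂‖) = 0.642267, sign → tz>0 ⇒ λ=+0.642267
r₁ = λ·B[:,0] = (+0.96191,-0.12306,-0.24412); r₂ = λ·B[:,1] = (+0.18069,+0.95628,+0.22994)
r₃ = r₁×r₂ = (+0.20515,-0.26529,+0.94209); SVD([r₁ r₂ r₃]) → R = UVᵀ:
  R  [+0.96191 +0.18069 +0.20515]
  R  [-0.12306 +0.95628 -0.26529]
  R  [-0.24412 +0.22994 +0.94209]
t = (+0.04079, +0.00759, +0.64227) m
tr R = 2.860280; θ = arccos((tr R − 1)/2) = 0.376003 rad = 21.543°
axis k = ((R−Rᵀ)₃₂, (R−Rᵀ)₁₃, (R−Rᵀ)₂₁) / (2 sinθ) = (+0.674328, +0.611736, -0.413595)
rvec = θ·k = (+0.253549, +0.230015, -0.155513)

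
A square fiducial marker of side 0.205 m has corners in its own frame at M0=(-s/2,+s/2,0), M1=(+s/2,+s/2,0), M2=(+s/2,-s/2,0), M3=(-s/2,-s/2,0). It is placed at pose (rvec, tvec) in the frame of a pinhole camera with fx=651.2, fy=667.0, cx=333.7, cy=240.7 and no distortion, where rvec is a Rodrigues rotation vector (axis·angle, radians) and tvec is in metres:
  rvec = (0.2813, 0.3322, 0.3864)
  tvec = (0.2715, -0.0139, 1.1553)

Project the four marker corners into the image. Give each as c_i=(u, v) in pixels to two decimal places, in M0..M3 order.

c0=(413.61, 259.99) c1=(517.66, 309.16) c2=(567.92, 202.35) c3=(455.44, 155.27)

Intrinsics K: fx=651.2, fy=667.0, cx=333.7, cy=240.7
Marker side s = 0.205 m; corners in marker frame (Z=0):
  M0 = (-0.1025, +0.1025, 0)
  M1 = (+0.1025, +0.1025, 0)
  M2 = (+0.1025, -0.1025, 0)
  M3 = (-0.1025, -0.1025, 0)
rvec = (0.2813, 0.3322, 0.3864), |rvec| = θ = 0.58206 rad = 33.349°
Rodrigues: sinθ=0.54974, 1−cosθ=0.16467; R = I + sinθ·[k]× + (1−cosθ)·[k]×²:
    [+0.87379 -0.31953 +0.36659]
    [+0.41037 +0.88897 -0.20329]
    [-0.26093 +0.32807 +0.90790]
t = (0.2715, -0.0139, 1.1553) m
M0: Pc = R·M0+t = (+0.14918, +0.03516, +1.21567); u = 651.2·(+0.14918)/1.21567 + 333.7 = 413.6137, v = 667.0·(+0.03516)/1.21567 + 240.7 = 259.9894
M1: Pc = R·M1+t = (+0.32831, +0.11928, +1.16218); u = 651.2·(+0.32831)/1.16218 + 333.7 = 517.6615, v = 667.0·(+0.11928)/1.16218 + 240.7 = 309.1585
M2: Pc = R·M2+t = (+0.39382, -0.06296, +1.09493); u = 651.2·(+0.39382)/1.09493 + 333.7 = 567.9189, v = 667.0·(-0.06296)/1.09493 + 240.7 = 202.3484
M3: Pc = R·M3+t = (+0.21469, -0.14708, +1.14842); u = 651.2·(+0.21469)/1.14842 + 333.7 = 455.4369, v = 667.0·(-0.14708)/1.14842 + 240.7 = 155.2747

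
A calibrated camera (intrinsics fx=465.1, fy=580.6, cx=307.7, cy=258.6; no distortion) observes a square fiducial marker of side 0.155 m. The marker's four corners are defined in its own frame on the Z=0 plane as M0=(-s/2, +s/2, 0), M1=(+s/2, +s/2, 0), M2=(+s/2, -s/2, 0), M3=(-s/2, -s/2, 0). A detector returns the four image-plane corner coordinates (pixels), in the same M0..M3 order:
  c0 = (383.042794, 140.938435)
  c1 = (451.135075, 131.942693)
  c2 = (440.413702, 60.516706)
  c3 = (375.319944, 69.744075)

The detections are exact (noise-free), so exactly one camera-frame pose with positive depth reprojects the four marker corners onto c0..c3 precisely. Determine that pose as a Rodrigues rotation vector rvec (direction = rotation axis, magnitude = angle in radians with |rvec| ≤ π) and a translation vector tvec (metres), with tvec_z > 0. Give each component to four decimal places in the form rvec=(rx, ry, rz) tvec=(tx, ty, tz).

rvec=(-0.3109, 0.0765, -0.0833) tvec=(0.2453, -0.2981, 1.0914)

Intrinsics K: fx=465.1, fy=580.6, cx=307.7, cy=258.6
Marker side s = 0.155 m; corners in marker frame (Z=0):
  M0 = (-0.0775, +0.0775, 0)
  M1 = (+0.0775, +0.0775, 0)
  M2 = (+0.0775, -0.0775, 0)
  M3 = (-0.0775, -0.0775, 0)
Detected image corners:
  c0 = (383.042794, 140.938435) px
  c1 = (451.135075, 131.942693) px
  c2 = (440.413702, 60.516706) px
  c3 = (375.319944, 69.744075) px
Planar DLT: solve 8×8 A·h = b for H (H[2,2]=1):
  H  [+405.88272 -57.11071 +412.22964]
  H  [-64.55186 +431.58056 +100.02473]
  H  [-0.05706 -0.28260 +1.00000]
B = K⁻¹H; ‖b₁‖=0.916240, ‖b₂‖=0.916240; λ = 2/(‖b₁‖+‖b₂‖) = 1.091417, sign → tz>0 ⇒ λ=+1.091417
r₁ = λ·B[:,0] = (+0.99366,-0.09361,-0.06228); r₂ = λ·B[:,1] = (+0.07003,+0.94866,-0.30843)
r₃ = r₁×r₂ = (+0.08795,+0.30211,+0.94921); SVD([r₁ r₂ r₃]) → R = UVᵀ:
  R  [+0.99366 +0.07003 +0.08795]
  R  [-0.09361 +0.94866 +0.30211]
  R  [-0.06228 -0.30843 +0.94921]
t = (+0.24529, -0.29809, +1.09142) m
tr R = 2.891529; θ = arccos((tr R − 1)/2) = 0.330856 rad = 18.957°
axis k = ((R−Rᵀ)₃₂, (R−Rᵀ)₁₃, (R−Rᵀ)₂₁) / (2 sinθ) = (-0.939730, +0.231237, -0.251867)
rvec = θ·k = (-0.310915, +0.076506, -0.083332)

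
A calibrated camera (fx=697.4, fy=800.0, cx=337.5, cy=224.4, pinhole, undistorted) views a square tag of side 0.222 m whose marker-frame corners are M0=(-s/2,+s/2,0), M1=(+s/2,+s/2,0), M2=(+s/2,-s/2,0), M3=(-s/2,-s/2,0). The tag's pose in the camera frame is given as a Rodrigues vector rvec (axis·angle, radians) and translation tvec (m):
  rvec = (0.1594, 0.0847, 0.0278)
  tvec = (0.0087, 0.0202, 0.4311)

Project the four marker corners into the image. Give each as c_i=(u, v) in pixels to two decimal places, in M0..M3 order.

c0=(178.84, 444.41) c1=(522.97, 467.40) c2=(547.24, 55.14) c3=(173.19, 47.98)

Intrinsics K: fx=697.4, fy=800.0, cx=337.5, cy=224.4
Marker side s = 0.222 m; corners in marker frame (Z=0):
  M0 = (-0.1110, +0.1110, 0)
  M1 = (+0.1110, +0.1110, 0)
  M2 = (+0.1110, -0.1110, 0)
  M3 = (-0.1110, -0.1110, 0)
rvec = (0.1594, 0.0847, 0.0278), |rvec| = θ = 0.18263 rad = 10.464°
Rodrigues: sinθ=0.18162, 1−cosθ=0.01663; R = I + sinθ·[k]× + (1−cosθ)·[k]×²:
    [+0.99604 -0.02091 +0.08644]
    [+0.03438 +0.98695 -0.15734]
    [-0.08202 +0.15969 +0.98375]
t = (0.0087, 0.0202, 0.4311) m
M0: Pc = R·M0+t = (-0.10418, +0.12594, +0.45793); u = 697.4·(-0.10418)/0.45793 + 337.5 = 178.8376, v = 800.0·(+0.12594)/0.45793 + 224.4 = 444.4076
M1: Pc = R·M1+t = (+0.11694, +0.13357, +0.43972); u = 697.4·(+0.11694)/0.43972 + 337.5 = 522.9654, v = 800.0·(+0.13357)/0.43972 + 224.4 = 467.4028
M2: Pc = R·M2+t = (+0.12158, -0.08554, +0.40427); u = 697.4·(+0.12158)/0.40427 + 337.5 = 547.2385, v = 800.0·(-0.08554)/0.40427 + 224.4 = 55.1368
M3: Pc = R·M3+t = (-0.09954, -0.09317, +0.42248); u = 697.4·(-0.09954)/0.42248 + 337.5 = 173.1880, v = 800.0·(-0.09317)/0.42248 + 224.4 = 47.9805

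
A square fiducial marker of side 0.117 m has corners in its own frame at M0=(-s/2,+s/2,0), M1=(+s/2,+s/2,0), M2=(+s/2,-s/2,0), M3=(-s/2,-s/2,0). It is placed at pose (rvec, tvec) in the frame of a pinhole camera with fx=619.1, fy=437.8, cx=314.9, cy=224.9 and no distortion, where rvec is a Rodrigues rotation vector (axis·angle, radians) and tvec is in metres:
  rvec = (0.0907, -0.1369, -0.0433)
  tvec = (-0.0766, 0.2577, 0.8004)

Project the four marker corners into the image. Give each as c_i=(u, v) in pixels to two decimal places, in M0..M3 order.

c0=(212.23, 399.79) c1=(302.31, 393.32) c2=(298.81, 332.12) c3=(207.41, 337.47)

Intrinsics K: fx=619.1, fy=437.8, cx=314.9, cy=224.9
Marker side s = 0.117 m; corners in marker frame (Z=0):
  M0 = (-0.0585, +0.0585, 0)
  M1 = (+0.0585, +0.0585, 0)
  M2 = (+0.0585, -0.0585, 0)
  M3 = (-0.0585, -0.0585, 0)
rvec = (0.0907, -0.1369, -0.0433), |rvec| = θ = 0.16983 rad = 9.731°
Rodrigues: sinθ=0.16902, 1−cosθ=0.01439; R = I + sinθ·[k]× + (1−cosθ)·[k]×²:
    [+0.98972 +0.03690 -0.13820]
    [-0.04929 +0.99496 -0.08731]
    [+0.13428 +0.09322 +0.98655]
t = (-0.0766, 0.2577, 0.8004) m
M0: Pc = R·M0+t = (-0.13234, +0.31879, +0.79800); u = 619.1·(-0.13234)/0.79800 + 314.9 = 212.2285, v = 437.8·(+0.31879)/0.79800 + 224.9 = 399.7947
M1: Pc = R·M1+t = (-0.01654, +0.31302, +0.81371); u = 619.1·(-0.01654)/0.81371 + 314.9 = 302.3135, v = 437.8·(+0.31302)/0.81371 + 224.9 = 393.3153
M2: Pc = R·M2+t = (-0.02086, +0.19661, +0.80280); u = 619.1·(-0.02086)/0.80280 + 314.9 = 298.8132, v = 437.8·(+0.19661)/0.80280 + 224.9 = 332.1201
M3: Pc = R·M3+t = (-0.13666, +0.20238, +0.78709); u = 619.1·(-0.13666)/0.78709 + 314.9 = 207.4101, v = 437.8·(+0.20238)/0.78709 + 224.9 = 337.4678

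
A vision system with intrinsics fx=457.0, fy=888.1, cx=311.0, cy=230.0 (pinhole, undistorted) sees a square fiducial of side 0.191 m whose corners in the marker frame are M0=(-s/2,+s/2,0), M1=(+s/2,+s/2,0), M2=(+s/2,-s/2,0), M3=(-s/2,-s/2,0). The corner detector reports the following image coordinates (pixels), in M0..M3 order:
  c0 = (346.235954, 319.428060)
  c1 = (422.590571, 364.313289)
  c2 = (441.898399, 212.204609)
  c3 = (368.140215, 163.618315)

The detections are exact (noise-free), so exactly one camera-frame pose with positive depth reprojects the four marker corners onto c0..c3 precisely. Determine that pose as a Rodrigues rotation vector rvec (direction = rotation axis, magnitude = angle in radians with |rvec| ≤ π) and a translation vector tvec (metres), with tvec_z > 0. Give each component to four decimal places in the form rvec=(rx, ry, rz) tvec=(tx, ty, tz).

Intrinsics K: fx=457.0, fy=888.1, cx=311.0, cy=230.0
Marker side s = 0.191 m; corners in marker frame (Z=0):
  M0 = (-0.0955, +0.0955, 0)
  M1 = (+0.0955, +0.0955, 0)
  M2 = (+0.0955, -0.0955, 0)
  M3 = (-0.0955, -0.0955, 0)
Detected image corners:
  c0 = (346.235954, 319.428060) px
  c1 = (422.590571, 364.313289) px
  c2 = (441.898399, 212.204609) px
  c3 = (368.140215, 163.618315) px
Planar DLT: solve 8×8 A·h = b for H (H[2,2]=1):
  H  [+458.76671 -161.17676 +395.44766]
  H  [+289.03268 +770.07835 +264.26902]
  H  [+0.16693 -0.13529 +1.00000]
B = K⁻¹H; ‖b₁‖=0.948730, ‖b₂‖=0.948730; λ = 2/(‖b₁‖+‖b₂‖) = 1.054041, sign → tz>0 ⇒ λ=+1.054041
r₁ = λ·B[:,0] = (+0.93838,+0.29747,+0.17595); r₂ = λ·B[:,1] = (-0.27470,+0.95090,-0.14260)
r₃ = r₁×r₂ = (-0.20973,+0.08548,+0.97402); SVD([r₁ r₂ r₃]) → R = UVᵀ:
  R  [+0.93838 -0.27470 -0.20973]
  R  [+0.29747 +0.95090 +0.08548]
  R  [+0.17595 -0.14260 +0.97402]
t = (+0.19477, +0.04067, +1.05404) m
tr R = 2.863291; θ = arccos((tr R − 1)/2) = 0.371881 rad = 21.307°
axis k = ((R−Rᵀ)₃₂, (R−Rᵀ)₁₃, (R−Rᵀ)₂₁) / (2 sinθ) = (-0.313835, -0.530696, +0.787318)
rvec = θ·k = (-0.116709, -0.197356, +0.292789)

rvec=(-0.1167, -0.1974, 0.2928) tvec=(0.1948, 0.0407, 1.0540)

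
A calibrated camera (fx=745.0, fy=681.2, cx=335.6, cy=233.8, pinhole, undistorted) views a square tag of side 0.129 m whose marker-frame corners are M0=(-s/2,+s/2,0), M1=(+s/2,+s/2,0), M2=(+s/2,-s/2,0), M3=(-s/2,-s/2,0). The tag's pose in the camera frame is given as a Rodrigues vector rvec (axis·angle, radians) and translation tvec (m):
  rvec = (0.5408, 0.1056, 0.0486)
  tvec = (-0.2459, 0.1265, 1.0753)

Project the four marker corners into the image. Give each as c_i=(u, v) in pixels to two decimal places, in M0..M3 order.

c0=(127.55, 341.99) c1=(211.99, 348.99) c2=(205.74, 283.78) c3=(116.01, 277.04)

Intrinsics K: fx=745.0, fy=681.2, cx=335.6, cy=233.8
Marker side s = 0.129 m; corners in marker frame (Z=0):
  M0 = (-0.0645, +0.0645, 0)
  M1 = (+0.0645, +0.0645, 0)
  M2 = (+0.0645, -0.0645, 0)
  M3 = (-0.0645, -0.0645, 0)
rvec = (0.5408, 0.1056, 0.0486), |rvec| = θ = 0.55315 rad = 31.693°
Rodrigues: sinθ=0.52537, 1−cosθ=0.14913; R = I + sinθ·[k]× + (1−cosθ)·[k]×²:
    [+0.99341 -0.01833 +0.11311]
    [+0.07399 +0.85631 -0.51114]
    [-0.08749 +0.51614 +0.85202]
t = (-0.2459, 0.1265, 1.0753) m
M0: Pc = R·M0+t = (-0.31116, +0.17696, +1.11423); u = 745.0·(-0.31116)/1.11423 + 335.6 = 127.5538, v = 681.2·(+0.17696)/1.11423 + 233.8 = 341.9861
M1: Pc = R·M1+t = (-0.18301, +0.18650, +1.10295); u = 745.0·(-0.18301)/1.10295 + 335.6 = 211.9858, v = 681.2·(+0.18650)/1.10295 + 233.8 = 348.9883
M2: Pc = R·M2+t = (-0.18064, +0.07604, +1.03637); u = 745.0·(-0.18064)/1.03637 + 335.6 = 205.7435, v = 681.2·(+0.07604)/1.03637 + 233.8 = 283.7813
M3: Pc = R·M3+t = (-0.30879, +0.06650, +1.04765); u = 745.0·(-0.30879)/1.04765 + 335.6 = 116.0128, v = 681.2·(+0.06650)/1.04765 + 233.8 = 277.0365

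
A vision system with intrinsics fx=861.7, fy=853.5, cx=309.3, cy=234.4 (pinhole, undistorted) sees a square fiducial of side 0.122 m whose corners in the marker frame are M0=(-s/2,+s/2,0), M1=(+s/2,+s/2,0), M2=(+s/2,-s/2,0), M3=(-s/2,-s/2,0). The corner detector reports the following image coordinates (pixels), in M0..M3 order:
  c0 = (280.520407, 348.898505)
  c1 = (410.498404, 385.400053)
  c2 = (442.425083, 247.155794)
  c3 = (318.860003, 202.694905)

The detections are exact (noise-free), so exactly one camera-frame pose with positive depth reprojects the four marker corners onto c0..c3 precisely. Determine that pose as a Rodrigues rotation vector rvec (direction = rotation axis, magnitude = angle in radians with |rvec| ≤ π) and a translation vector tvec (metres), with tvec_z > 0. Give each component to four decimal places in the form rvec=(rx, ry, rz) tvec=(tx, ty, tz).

rvec=(-0.1360, -0.4155, 0.2877) tvec=(0.0460, 0.0506, 0.7065)

Intrinsics K: fx=861.7, fy=853.5, cx=309.3, cy=234.4
Marker side s = 0.122 m; corners in marker frame (Z=0):
  M0 = (-0.0610, +0.0610, 0)
  M1 = (+0.0610, +0.0610, 0)
  M2 = (+0.0610, -0.0610, 0)
  M3 = (-0.0610, -0.0610, 0)
Detected image corners:
  c0 = (280.520407, 348.898505) px
  c1 = (410.498404, 385.400053) px
  c2 = (442.425083, 247.155794) px
  c3 = (318.860003, 202.694905) px
Planar DLT: solve 8×8 A·h = b for H (H[2,2]=1):
  H  [+1232.77284 -383.87695 +365.42847]
  H  [+490.59588 +1085.81414 +295.54133]
  H  [+0.53457 -0.26649 +1.00000]
B = K⁻¹H; ‖b₁‖=1.415431, ‖b₂‖=1.415431; λ = 2/(‖b₁‖+‖b₂‖) = 0.706499, sign → tz>0 ⇒ λ=+0.706499
r₁ = λ·B[:,0] = (+0.87518,+0.30238,+0.37767); r₂ = λ·B[:,1] = (-0.24716,+0.95051,-0.18828)
r₃ = r₁×r₂ = (-0.41591,+0.07143,+0.90660); SVD([r₁ r₂ r₃]) → R = UVᵀ:
  R  [+0.87518 -0.24716 -0.41591]
  R  [+0.30238 +0.95051 +0.07143]
  R  [+0.37767 -0.18828 +0.90660]
t = (+0.04602, +0.05061, +0.70650) m
tr R = 2.732279; θ = arccos((tr R − 1)/2) = 0.523371 rad = 29.987°
axis k = ((R−Rᵀ)₃₂, (R−Rᵀ)₁₃, (R−Rᵀ)₂₁) / (2 sinθ) = (-0.259812, -0.793897, +0.549750)
rvec = θ·k = (-0.135978, -0.415503, +0.287723)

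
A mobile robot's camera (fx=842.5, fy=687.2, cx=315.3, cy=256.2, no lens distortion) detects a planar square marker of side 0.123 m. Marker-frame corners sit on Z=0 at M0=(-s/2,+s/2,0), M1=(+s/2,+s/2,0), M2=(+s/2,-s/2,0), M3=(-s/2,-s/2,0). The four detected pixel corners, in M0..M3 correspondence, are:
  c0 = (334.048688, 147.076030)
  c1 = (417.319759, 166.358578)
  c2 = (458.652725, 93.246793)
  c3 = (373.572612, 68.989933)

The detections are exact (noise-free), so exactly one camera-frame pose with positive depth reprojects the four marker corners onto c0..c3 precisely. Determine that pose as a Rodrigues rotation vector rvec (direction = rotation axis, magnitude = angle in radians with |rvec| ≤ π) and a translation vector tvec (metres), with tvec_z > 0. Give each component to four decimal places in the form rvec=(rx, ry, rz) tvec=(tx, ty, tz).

rvec=(0.4870, -0.4025, 0.2948) tvec=(0.0995, -0.2045, 1.0325)

Intrinsics K: fx=842.5, fy=687.2, cx=315.3, cy=256.2
Marker side s = 0.123 m; corners in marker frame (Z=0):
  M0 = (-0.0615, +0.0615, 0)
  M1 = (+0.0615, +0.0615, 0)
  M2 = (+0.0615, -0.0615, 0)
  M3 = (-0.0615, -0.0615, 0)
Detected image corners:
  c0 = (334.048688, 147.076030) px
  c1 = (417.319759, 166.358578) px
  c2 = (458.652725, 93.246793) px
  c3 = (373.572612, 68.989933) px
Planar DLT: solve 8×8 A·h = b for H (H[2,2]=1):
  H  [+852.73696 -178.75105 +396.52904]
  H  [+227.14724 +659.19073 +120.08437]
  H  [+0.42575 +0.37921 +1.00000]
B = K⁻¹H; ‖b₁‖=0.968545, ‖b₂‖=0.968545; λ = 2/(‖b₁‖+‖b₂‖) = 1.032477, sign → tz>0 ⇒ λ=+1.032477
r₁ = λ·B[:,0] = (+0.88051,+0.17739,+0.43958); r₂ = λ·B[:,1] = (-0.36558,+0.84443,+0.39152)
r₃ = r₁×r₂ = (-0.30174,-0.50544,+0.80838); SVD([r₁ r₂ r₃]) → R = UVᵀ:
  R  [+0.88051 -0.36558 -0.30174]
  R  [+0.17739 +0.84443 -0.50544]
  R  [+0.43958 +0.39152 +0.80838]
t = (+0.09955, -0.20451, +1.03248) m
tr R = 2.533322; θ = arccos((tr R − 1)/2) = 0.697172 rad = 39.945°
axis k = ((R−Rᵀ)₃₂, (R−Rᵀ)₁₃, (R−Rᵀ)₂₁) / (2 sinθ) = (+0.698517, -0.577302, +0.422844)
rvec = θ·k = (+0.486986, -0.402479, +0.294795)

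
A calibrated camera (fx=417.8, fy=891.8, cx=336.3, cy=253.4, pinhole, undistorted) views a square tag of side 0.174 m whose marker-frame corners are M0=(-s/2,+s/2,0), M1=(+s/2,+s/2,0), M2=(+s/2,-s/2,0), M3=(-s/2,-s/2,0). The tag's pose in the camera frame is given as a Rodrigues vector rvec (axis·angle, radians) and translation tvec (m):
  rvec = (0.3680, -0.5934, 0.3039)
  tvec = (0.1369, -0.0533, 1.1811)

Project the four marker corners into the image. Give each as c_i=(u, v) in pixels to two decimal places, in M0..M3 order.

c0=(349.12, 260.65) c1=(393.76, 281.25) c2=(418.58, 168.01) c3=(374.50, 136.09)

Intrinsics K: fx=417.8, fy=891.8, cx=336.3, cy=253.4
Marker side s = 0.174 m; corners in marker frame (Z=0):
  M0 = (-0.0870, +0.0870, 0)
  M1 = (+0.0870, +0.0870, 0)
  M2 = (+0.0870, -0.0870, 0)
  M3 = (-0.0870, -0.0870, 0)
rvec = (0.3680, -0.5934, 0.3039), |rvec| = θ = 0.76151 rad = 43.632°
Rodrigues: sinθ=0.69002, 1−cosθ=0.27621; R = I + sinθ·[k]× + (1−cosθ)·[k]×²:
    [+0.78829 -0.37938 -0.48442]
    [+0.17136 +0.89151 -0.41934]
    [+0.59095 +0.24756 +0.76778]
t = (0.1369, -0.0533, 1.1811) m
M0: Pc = R·M0+t = (+0.03531, +0.00935, +1.15122); u = 417.8·(+0.03531)/1.15122 + 336.3 = 349.1155, v = 891.8·(+0.00935)/1.15122 + 253.4 = 260.6454
M1: Pc = R·M1+t = (+0.17248, +0.03917, +1.25405); u = 417.8·(+0.17248)/1.25405 + 336.3 = 393.7621, v = 891.8·(+0.03917)/1.25405 + 253.4 = 281.2548
M2: Pc = R·M2+t = (+0.23849, -0.11595, +1.21098); u = 417.8·(+0.23849)/1.21098 + 336.3 = 418.5808, v = 891.8·(-0.11595)/1.21098 + 253.4 = 168.0085
M3: Pc = R·M3+t = (+0.10132, -0.14577, +1.10815); u = 417.8·(+0.10132)/1.10815 + 336.3 = 374.5018, v = 891.8·(-0.14577)/1.10815 + 253.4 = 136.0899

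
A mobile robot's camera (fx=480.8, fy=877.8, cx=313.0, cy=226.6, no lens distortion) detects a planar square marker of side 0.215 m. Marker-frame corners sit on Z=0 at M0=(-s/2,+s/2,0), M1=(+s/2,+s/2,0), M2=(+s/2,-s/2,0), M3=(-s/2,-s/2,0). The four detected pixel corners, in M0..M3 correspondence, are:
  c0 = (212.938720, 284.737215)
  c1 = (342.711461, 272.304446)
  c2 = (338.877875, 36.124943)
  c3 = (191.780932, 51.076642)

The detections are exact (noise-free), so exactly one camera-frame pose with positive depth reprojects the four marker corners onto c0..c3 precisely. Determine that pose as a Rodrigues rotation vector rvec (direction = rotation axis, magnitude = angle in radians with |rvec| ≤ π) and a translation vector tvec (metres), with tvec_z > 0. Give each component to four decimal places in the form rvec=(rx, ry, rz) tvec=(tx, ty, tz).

rvec=(0.4518, -0.0003, -0.0549) tvec=(-0.0640, -0.0495, 0.7478)

Intrinsics K: fx=480.8, fy=877.8, cx=313.0, cy=226.6
Marker side s = 0.215 m; corners in marker frame (Z=0):
  M0 = (-0.1075, +0.1075, 0)
  M1 = (+0.1075, +0.1075, 0)
  M2 = (+0.1075, -0.1075, 0)
  M3 = (-0.1075, -0.1075, 0)
Detected image corners:
  c0 = (212.938720, 284.737215) px
  c1 = (342.711461, 272.304446) px
  c2 = (338.877875, 36.124943) px
  c3 = (191.780932, 51.076642) px
Planar DLT: solve 8×8 A·h = b for H (H[2,2]=1):
  H  [+637.04772 +216.65189 +271.85111]
  H  [-65.87233 +1186.61938 +168.44024]
  H  [-0.01586 +0.58349 +1.00000]
B = K⁻¹H; ‖b₁‖=1.337279, ‖b₂‖=1.337279; λ = 2/(‖b₁‖+‖b₂‖) = 0.747787, sign → tz>0 ⇒ λ=+0.747787
r₁ = λ·B[:,0] = (+0.99852,-0.05305,-0.01186); r₂ = λ·B[:,1] = (+0.05291,+0.89823,+0.43633)
r₃ = r₁×r₂ = (-0.01249,-0.43631,+0.89971); SVD([r₁ r₂ r₃]) → R = UVᵀ:
  R  [+0.99852 +0.05291 -0.01249]
  R  [-0.05305 +0.89823 -0.43631]
  R  [-0.01186 +0.43633 +0.89971]
t = (-0.06400, -0.04955, +0.74779) m
tr R = 2.796460; θ = arccos((tr R − 1)/2) = 0.455070 rad = 26.074°
axis k = ((R−Rᵀ)₃₂, (R−Rᵀ)₁₃, (R−Rᵀ)₂₁) / (2 sinθ) = (+0.992708, -0.000718, -0.120541)
rvec = θ·k = (+0.451752, -0.000327, -0.054855)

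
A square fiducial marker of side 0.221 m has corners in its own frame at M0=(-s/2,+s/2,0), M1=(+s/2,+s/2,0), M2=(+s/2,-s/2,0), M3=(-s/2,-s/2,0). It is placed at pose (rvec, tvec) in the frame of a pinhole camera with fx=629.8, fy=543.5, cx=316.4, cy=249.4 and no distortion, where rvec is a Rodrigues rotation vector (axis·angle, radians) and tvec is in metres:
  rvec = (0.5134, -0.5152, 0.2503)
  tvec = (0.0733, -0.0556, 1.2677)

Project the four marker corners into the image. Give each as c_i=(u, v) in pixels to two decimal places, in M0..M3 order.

Intrinsics K: fx=629.8, fy=543.5, cx=316.4, cy=249.4
Marker side s = 0.221 m; corners in marker frame (Z=0):
  M0 = (-0.1105, +0.1105, 0)
  M1 = (+0.1105, +0.1105, 0)
  M2 = (+0.1105, -0.1105, 0)
  M3 = (-0.1105, -0.1105, 0)
rvec = (0.5134, -0.5152, 0.2503), |rvec| = θ = 0.76919 rad = 44.072°
Rodrigues: sinθ=0.69556, 1−cosθ=0.28153; R = I + sinθ·[k]× + (1−cosθ)·[k]×²:
    [+0.84389 -0.35220 -0.40473]
    [+0.10048 +0.84477 -0.52561]
    [+0.52702 +0.40289 +0.74828]
t = (0.0733, -0.0556, 1.2677) m
M0: Pc = R·M0+t = (-0.05887, +0.02664, +1.25398); u = 629.8·(-0.05887)/1.25398 + 316.4 = 286.8344, v = 543.5·(+0.02664)/1.25398 + 249.4 = 260.9481
M1: Pc = R·M1+t = (+0.12763, +0.04885, +1.37046); u = 629.8·(+0.12763)/1.37046 + 316.4 = 375.0540, v = 543.5·(+0.04885)/1.37046 + 249.4 = 268.7732
M2: Pc = R·M2+t = (+0.20547, -0.13784, +1.28142); u = 629.8·(+0.20547)/1.28142 + 316.4 = 417.3846, v = 543.5·(-0.13784)/1.28142 + 249.4 = 190.9348
M3: Pc = R·M3+t = (+0.01897, -0.16005, +1.16494); u = 629.8·(+0.01897)/1.16494 + 316.4 = 326.6545, v = 543.5·(-0.16005)/1.16494 + 249.4 = 174.7293

c0=(286.83, 260.95) c1=(375.05, 268.77) c2=(417.38, 190.93) c3=(326.65, 174.73)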